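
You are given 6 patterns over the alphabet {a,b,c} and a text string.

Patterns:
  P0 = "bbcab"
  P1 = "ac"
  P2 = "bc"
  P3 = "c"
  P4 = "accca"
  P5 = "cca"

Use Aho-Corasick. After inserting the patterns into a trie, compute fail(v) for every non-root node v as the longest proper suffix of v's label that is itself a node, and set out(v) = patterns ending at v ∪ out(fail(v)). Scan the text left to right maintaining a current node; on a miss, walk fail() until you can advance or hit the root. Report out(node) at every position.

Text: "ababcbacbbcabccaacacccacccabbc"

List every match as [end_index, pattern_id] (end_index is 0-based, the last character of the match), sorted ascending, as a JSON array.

Build:
Trie (insert patterns):
  n0 'ε': a→6 b→1 c→9
  n1 'b': b→2 c→8
  n2 'bb': c→3
  n3 'bbc': a→4
  n4 'bbca': b→5
  n5 'bbcab': ·  [P0 ends]
  n6 'a': c→7
  n7 'ac': c→10  [P1 ends]
  n8 'bc': ·  [P2 ends]
  n9 'c': c→13  [P3 ends]
  n10 'acc': c→11
  n11 'accc': a→12
  n12 'accca': ·  [P4 ends]
  n13 'cc': a→14
  n14 'cca': ·  [P5 ends]

Failure links (BFS by depth):
  fail(1) 'b': from fail(0)=0 chase 'b': 0 ⇒ 0;  out=∅∪out(0)=∅
  fail(6) 'a': from fail(0)=0 chase 'a': 0 ⇒ 0;  out=∅∪out(0)=∅
  fail(9) 'c': from fail(0)=0 chase 'c': 0 ⇒ 0;  out={3}∪out(0)={3}
  fail(2) 'bb': from fail(1)=0 chase 'b': 0 ⇒ 1;  out=∅∪out(1)=∅
  fail(7) 'ac': from fail(6)=0 chase 'c': 0 ⇒ 9;  out={1}∪out(9)={1,3}
  fail(8) 'bc': from fail(1)=0 chase 'c': 0 ⇒ 9;  out={2}∪out(9)={2,3}
  fail(13) 'cc': from fail(9)=0 chase 'c': 0 ⇒ 9;  out=∅∪out(9)={3}
  fail(3) 'bbc': from fail(2)=1 chase 'c': 1 ⇒ 8;  out=∅∪out(8)={2,3}
  fail(10) 'acc': from fail(7)=9 chase 'c': 9 ⇒ 13;  out=∅∪out(13)={3}
  fail(14) 'cca': from fail(13)=9 chase 'a': 9→0 ⇒ 6;  out={5}∪out(6)={5}
  fail(4) 'bbca': from fail(3)=8 chase 'a': 8→9→0 ⇒ 6;  out=∅∪out(6)=∅
  fail(11) 'accc': from fail(10)=13 chase 'c': 13→9 ⇒ 13;  out=∅∪out(13)={3}
  fail(5) 'bbcab': from fail(4)=6 chase 'b': 6→0 ⇒ 1;  out={0}∪out(1)={0}
  fail(12) 'accca': from fail(11)=13 chase 'a': 13 ⇒ 14;  out={4}∪out(14)={4,5}

Text stream:
pos 0 'a': at 6
pos 1 'b': at 1 (via fail)
pos 2 'a': at 6 (via fail)
pos 3 'b': at 1 (via fail)
pos 4 'c': at 8  → match P2@[3:4],P3@[4:4]
pos 5 'b': at 1 (via fail)
pos 6 'a': at 6 (via fail)
pos 7 'c': at 7  → match P1@[6:7],P3@[7:7]
pos 8 'b': at 1 (via fail)
pos 9 'b': at 2
pos 10 'c': at 3  → match P2@[9:10],P3@[10:10]
pos 11 'a': at 4
pos 12 'b': at 5  → match P0@[8:12]
pos 13 'c': at 8 (via fail)  → match P2@[12:13],P3@[13:13]
pos 14 'c': at 13 (via fail)  → match P3@[14:14]
pos 15 'a': at 14  → match P5@[13:15]
pos 16 'a': at 6 (via fail)
pos 17 'c': at 7  → match P1@[16:17],P3@[17:17]
pos 18 'a': at 6 (via fail)
pos 19 'c': at 7  → match P1@[18:19],P3@[19:19]
pos 20 'c': at 10  → match P3@[20:20]
pos 21 'c': at 11  → match P3@[21:21]
pos 22 'a': at 12  → match P4@[18:22],P5@[20:22]
pos 23 'c': at 7 (via fail)  → match P1@[22:23],P3@[23:23]
pos 24 'c': at 10  → match P3@[24:24]
pos 25 'c': at 11  → match P3@[25:25]
pos 26 'a': at 12  → match P4@[22:26],P5@[24:26]
pos 27 'b': at 1 (via fail)
pos 28 'b': at 2
pos 29 'c': at 3  → match P2@[28:29],P3@[29:29]

Matches: [[4,2],[4,3],[7,1],[7,3],[10,2],[10,3],[12,0],[13,2],[13,3],[14,3],[15,5],[17,1],[17,3],[19,1],[19,3],[20,3],[21,3],[22,4],[22,5],[23,1],[23,3],[24,3],[25,3],[26,4],[26,5],[29,2],[29,3]]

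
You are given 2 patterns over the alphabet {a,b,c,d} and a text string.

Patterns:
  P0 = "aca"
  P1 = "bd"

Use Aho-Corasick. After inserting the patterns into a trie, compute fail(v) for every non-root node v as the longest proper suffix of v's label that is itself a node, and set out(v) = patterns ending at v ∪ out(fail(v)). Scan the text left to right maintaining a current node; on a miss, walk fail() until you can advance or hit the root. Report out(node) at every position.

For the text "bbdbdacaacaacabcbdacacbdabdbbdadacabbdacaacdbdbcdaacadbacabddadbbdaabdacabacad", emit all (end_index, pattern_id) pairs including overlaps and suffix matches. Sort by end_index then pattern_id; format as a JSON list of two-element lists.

Construct AC machine:
Trie (insert patterns):
  n0 'ε': a→1 b→4
  n1 'a': c→2
  n2 'ac': a→3
  n3 'aca': ·  ←P0
  n4 'b': d→5
  n5 'bd': ·  ←P1

BFS fail/out derivation:
  fail(1) 'a': from fail(0)=0 chase 'a': 0 ⇒ 0;  out=∅∪out(0)=∅
  fail(4) 'b': from fail(0)=0 chase 'b': 0 ⇒ 0;  out=∅∪out(0)=∅
  fail(2) 'ac': from fail(1)=0 chase 'c': 0 ⇒ 0;  out=∅∪out(0)=∅
  fail(5) 'bd': from fail(4)=0 chase 'd': 0 ⇒ 0;  out={1}∪out(0)={1}
  fail(3) 'aca': from fail(2)=0 chase 'a': 0 ⇒ 1;  out={0}∪out(1)={0}

Run:
pos 0 'b': at 4
pos 1 'b': at 4 ·f
pos 2 'd': at 5  → match P1@[1:2]
pos 3 'b': at 4 ·f
pos 4 'd': at 5  → match P1@[3:4]
pos 5 'a': at 1 ·f
pos 6 'c': at 2
pos 7 'a': at 3  → match P0@[5:7]
pos 8 'a': at 1 ·f
pos 9 'c': at 2
pos 10 'a': at 3  → match P0@[8:10]
pos 11 'a': at 1 ·f
pos 12 'c': at 2
pos 13 'a': at 3  → match P0@[11:13]
pos 14 'b': at 4 ·f
pos 15 'c': at 0 ·f
pos 16 'b': at 4
pos 17 'd': at 5  → match P1@[16:17]
pos 18 'a': at 1 ·f
pos 19 'c': at 2
pos 20 'a': at 3  → match P0@[18:20]
pos 21 'c': at 2 ·f
pos 22 'b': at 4 ·f
pos 23 'd': at 5  → match P1@[22:23]
pos 24 'a': at 1 ·f
pos 25 'b': at 4 ·f
pos 26 'd': at 5  → match P1@[25:26]
pos 27 'b': at 4 ·f
pos 28 'b': at 4 ·f
pos 29 'd': at 5  → match P1@[28:29]
pos 30 'a': at 1 ·f
pos 31 'd': at 0 ·f
pos 32 'a': at 1
pos 33 'c': at 2
pos 34 'a': at 3  → match P0@[32:34]
pos 35 'b': at 4 ·f
pos 36 'b': at 4 ·f
pos 37 'd': at 5  → match P1@[36:37]
pos 38 'a': at 1 ·f
pos 39 'c': at 2
pos 40 'a': at 3  → match P0@[38:40]
pos 41 'a': at 1 ·f
pos 42 'c': at 2
pos 43 'd': at 0 ·f
pos 44 'b': at 4
pos 45 'd': at 5  → match P1@[44:45]
pos 46 'b': at 4 ·f
pos 47 'c': at 0 ·f
pos 48 'd': at 0
pos 49 'a': at 1
pos 50 'a': at 1 ·f
pos 51 'c': at 2
pos 52 'a': at 3  → match P0@[50:52]
pos 53 'd': at 0 ·f
pos 54 'b': at 4
pos 55 'a': at 1 ·f
pos 56 'c': at 2
pos 57 'a': at 3  → match P0@[55:57]
pos 58 'b': at 4 ·f
pos 59 'd': at 5  → match P1@[58:59]
pos 60 'd': at 0 ·f
pos 61 'a': at 1
pos 62 'd': at 0 ·f
pos 63 'b': at 4
pos 64 'b': at 4 ·f
pos 65 'd': at 5  → match P1@[64:65]
pos 66 'a': at 1 ·f
pos 67 'a': at 1 ·f
pos 68 'b': at 4 ·f
pos 69 'd': at 5  → match P1@[68:69]
pos 70 'a': at 1 ·f
pos 71 'c': at 2
pos 72 'a': at 3  → match P0@[70:72]
pos 73 'b': at 4 ·f
pos 74 'a': at 1 ·f
pos 75 'c': at 2
pos 76 'a': at 3  → match P0@[74:76]
pos 77 'd': at 0 ·f

Matches: [[2,1],[4,1],[7,0],[10,0],[13,0],[17,1],[20,0],[23,1],[26,1],[29,1],[34,0],[37,1],[40,0],[45,1],[52,0],[57,0],[59,1],[65,1],[69,1],[72,0],[76,0]]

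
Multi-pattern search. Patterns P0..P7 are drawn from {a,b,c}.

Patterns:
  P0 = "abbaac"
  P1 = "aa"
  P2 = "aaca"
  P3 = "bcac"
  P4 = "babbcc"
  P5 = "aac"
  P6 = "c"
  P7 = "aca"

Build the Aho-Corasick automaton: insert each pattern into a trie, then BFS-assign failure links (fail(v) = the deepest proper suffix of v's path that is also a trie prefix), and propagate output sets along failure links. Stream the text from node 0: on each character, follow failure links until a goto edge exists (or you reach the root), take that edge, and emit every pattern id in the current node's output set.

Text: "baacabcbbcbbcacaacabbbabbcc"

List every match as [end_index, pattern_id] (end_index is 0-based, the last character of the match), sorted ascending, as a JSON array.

Build:
Trie (insert patterns):
  0='ε' goto a→1 b→10 c→19
  1='a' goto a→7 b→2 c→20
  2='ab' goto b→3
  3='abb' goto a→4
  4='abba' goto a→5
  5='abbaa' goto c→6
  6='abbaac' goto ·  [P0 ends]
  7='aa' goto c→8  [P1 ends]
  8='aac' goto a→9  [P5 ends]
  9='aaca' goto ·  [P2 ends]
  10='b' goto a→14 c→11
  11='bc' goto a→12
  12='bca' goto c→13
  13='bcac' goto ·  [P3 ends]
  14='ba' goto b→15
  15='bab' goto b→16
  16='babb' goto c→17
  17='babbc' goto c→18
  18='babbcc' goto ·  [P4 ends]
  19='c' goto ·  [P6 ends]
  20='ac' goto a→21
  21='aca' goto ·  [P7 ends]

Failure links (BFS by depth):
  fail(1) 'a': from fail(0)=0 chase 'a': 0 ⇒ 0;  out=∅∪out(0)=∅
  fail(10) 'b': from fail(0)=0 chase 'b': 0 ⇒ 0;  out=∅∪out(0)=∅
  fail(19) 'c': from fail(0)=0 chase 'c': 0 ⇒ 0;  out={6}∪out(0)={6}
  fail(2) 'ab': from fail(1)=0 chase 'b': 0 ⇒ 10;  out=∅∪out(10)=∅
  fail(7) 'aa': from fail(1)=0 chase 'a': 0 ⇒ 1;  out={1}∪out(1)={1}
  fail(11) 'bc': from fail(10)=0 chase 'c': 0 ⇒ 19;  out=∅∪out(19)={6}
  fail(14) 'ba': from fail(10)=0 chase 'a': 0 ⇒ 1;  out=∅∪out(1)=∅
  fail(20) 'ac': from fail(1)=0 chase 'c': 0 ⇒ 19;  out=∅∪out(19)={6}
  fail(3) 'abb': from fail(2)=10 chase 'b': 10→0 ⇒ 10;  out=∅∪out(10)=∅
  fail(8) 'aac': from fail(7)=1 chase 'c': 1 ⇒ 20;  out={5}∪out(20)={5,6}
  fail(12) 'bca': from fail(11)=19 chase 'a': 19→0 ⇒ 1;  out=∅∪out(1)=∅
  fail(15) 'bab': from fail(14)=1 chase 'b': 1 ⇒ 2;  out=∅∪out(2)=∅
  fail(21) 'aca': from fail(20)=19 chase 'a': 19→0 ⇒ 1;  out={7}∪out(1)={7}
  fail(4) 'abba': from fail(3)=10 chase 'a': 10 ⇒ 14;  out=∅∪out(14)=∅
  fail(9) 'aaca': from fail(8)=20 chase 'a': 20 ⇒ 21;  out={2}∪out(21)={2,7}
  fail(13) 'bcac': from fail(12)=1 chase 'c': 1 ⇒ 20;  out={3}∪out(20)={3,6}
  fail(16) 'babb': from fail(15)=2 chase 'b': 2 ⇒ 3;  out=∅∪out(3)=∅
  fail(5) 'abbaa': from fail(4)=14 chase 'a': 14→1 ⇒ 7;  out=∅∪out(7)={1}
  fail(17) 'babbc': from fail(16)=3 chase 'c': 3→10 ⇒ 11;  out=∅∪out(11)={6}
  fail(6) 'abbaac': from fail(5)=7 chase 'c': 7 ⇒ 8;  out={0}∪out(8)={0,5,6}
  fail(18) 'babbcc': from fail(17)=11 chase 'c': 11→19→0 ⇒ 19;  out={4}∪out(19)={4,6}

Text stream:
i=0 'b': node 0→10
i=1 'a': node 10→14
i=2 'a': node 14→7 (fail-walked)  emit P1@[1:2]
i=3 'c': node 7→8  emit P5@[1:3],P6@[3:3]
i=4 'a': node 8→9  emit P2@[1:4],P7@[2:4]
i=5 'b': node 9→2 (fail-walked)
i=6 'c': node 2→11 (fail-walked)  emit P6@[6:6]
i=7 'b': node 11→10 (fail-walked)
i=8 'b': node 10→10 (fail-walked)
i=9 'c': node 10→11  emit P6@[9:9]
i=10 'b': node 11→10 (fail-walked)
i=11 'b': node 10→10 (fail-walked)
i=12 'c': node 10→11  emit P6@[12:12]
i=13 'a': node 11→12
i=14 'c': node 12→13  emit P3@[11:14],P6@[14:14]
i=15 'a': node 13→21 (fail-walked)  emit P7@[13:15]
i=16 'a': node 21→7 (fail-walked)  emit P1@[15:16]
i=17 'c': node 7→8  emit P5@[15:17],P6@[17:17]
i=18 'a': node 8→9  emit P2@[15:18],P7@[16:18]
i=19 'b': node 9→2 (fail-walked)
i=20 'b': node 2→3
i=21 'b': node 3→10 (fail-walked)
i=22 'a': node 10→14
i=23 'b': node 14→15
i=24 'b': node 15→16
i=25 'c': node 16→17  emit P6@[25:25]
i=26 'c': node 17→18  emit P4@[21:26],P6@[26:26]

Result: [[2,1],[3,5],[3,6],[4,2],[4,7],[6,6],[9,6],[12,6],[14,3],[14,6],[15,7],[16,1],[17,5],[17,6],[18,2],[18,7],[25,6],[26,4],[26,6]]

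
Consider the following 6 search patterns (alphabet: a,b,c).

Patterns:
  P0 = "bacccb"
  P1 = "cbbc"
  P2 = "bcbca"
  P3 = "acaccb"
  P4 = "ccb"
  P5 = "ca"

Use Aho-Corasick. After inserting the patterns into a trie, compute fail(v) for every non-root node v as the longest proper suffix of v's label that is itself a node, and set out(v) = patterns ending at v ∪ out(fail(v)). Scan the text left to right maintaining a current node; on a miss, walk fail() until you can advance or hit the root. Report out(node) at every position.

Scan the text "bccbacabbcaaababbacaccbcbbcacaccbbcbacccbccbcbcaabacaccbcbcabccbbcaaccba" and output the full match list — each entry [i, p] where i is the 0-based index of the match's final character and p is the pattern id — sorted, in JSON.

Build:
Trie nodes:
  n0 'ε': a→15 b→1 c→7
  n1 'b': a→2 c→11
  n2 'ba': c→3
  n3 'bac': c→4
  n4 'bacc': c→5
  n5 'baccc': b→6
  n6 'bacccb': ·  ←P0
  n7 'c': a→23 b→8 c→21
  n8 'cb': b→9
  n9 'cbb': c→10
  n10 'cbbc': ·  ←P1
  n11 'bc': b→12
  n12 'bcb': c→13
  n13 'bcbc': a→14
  n14 'bcbca': ·  ←P2
  n15 'a': c→16
  n16 'ac': a→17
  n17 'aca': c→18
  n18 'acac': c→19
  n19 'acacc': b→20
  n20 'acaccb': ·  ←P3
  n21 'cc': b→22
  n22 'ccb': ·  ←P4
  n23 'ca': ·  ←P5

Failure links (BFS by depth):
  fail(1) 'b': from fail(0)=0 chase 'b': 0 ⇒ 0;  out=∅∪out(0)=∅
  fail(7) 'c': from fail(0)=0 chase 'c': 0 ⇒ 0;  out=∅∪out(0)=∅
  fail(15) 'a': from fail(0)=0 chase 'a': 0 ⇒ 0;  out=∅∪out(0)=∅
  fail(2) 'ba': from fail(1)=0 chase 'a': 0 ⇒ 15;  out=∅∪out(15)=∅
  fail(8) 'cb': from fail(7)=0 chase 'b': 0 ⇒ 1;  out=∅∪out(1)=∅
  fail(11) 'bc': from fail(1)=0 chase 'c': 0 ⇒ 7;  out=∅∪out(7)=∅
  fail(16) 'ac': from fail(15)=0 chase 'c': 0 ⇒ 7;  out=∅∪out(7)=∅
  fail(21) 'cc': from fail(7)=0 chase 'c': 0 ⇒ 7;  out=∅∪out(7)=∅
  fail(23) 'ca': from fail(7)=0 chase 'a': 0 ⇒ 15;  out={5}∪out(15)={5}
  fail(3) 'bac': from fail(2)=15 chase 'c': 15 ⇒ 16;  out=∅∪out(16)=∅
  fail(9) 'cbb': from fail(8)=1 chase 'b': 1→0 ⇒ 1;  out=∅∪out(1)=∅
  fail(12) 'bcb': from fail(11)=7 chase 'b': 7 ⇒ 8;  out=∅∪out(8)=∅
  fail(17) 'aca': from fail(16)=7 chase 'a': 7 ⇒ 23;  out=∅∪out(23)={5}
  fail(22) 'ccb': from fail(21)=7 chase 'b': 7 ⇒ 8;  out={4}∪out(8)={4}
  fail(4) 'bacc': from fail(3)=16 chase 'c': 16→7 ⇒ 21;  out=∅∪out(21)=∅
  fail(10) 'cbbc': from fail(9)=1 chase 'c': 1 ⇒ 11;  out={1}∪out(11)={1}
  fail(13) 'bcbc': from fail(12)=8 chase 'c': 8→1 ⇒ 11;  out=∅∪out(11)=∅
  fail(18) 'acac': from fail(17)=23 chase 'c': 23→15 ⇒ 16;  out=∅∪out(16)=∅
  fail(5) 'baccc': from fail(4)=21 chase 'c': 21→7 ⇒ 21;  out=∅∪out(21)=∅
  fail(14) 'bcbca': from fail(13)=11 chase 'a': 11→7 ⇒ 23;  out={2}∪out(23)={2,5}
  fail(19) 'acacc': from fail(18)=16 chase 'c': 16→7 ⇒ 21;  out=∅∪out(21)=∅
  fail(6) 'bacccb': from fail(5)=21 chase 'b': 21 ⇒ 22;  out={0}∪out(22)={0,4}
  fail(20) 'acaccb': from fail(19)=21 chase 'b': 21 ⇒ 22;  out={3}∪out(22)={3,4}

Run:
[0] read 'b'  n0⇒n1
[1] read 'c'  n1⇒n11
[2] read 'c'  n11⇒n21 (fail-walked)
[3] read 'b'  n21⇒n22  ** P4@[1:3]
[4] read 'a'  n22⇒n2 (fail-walked)
[5] read 'c'  n2⇒n3
[6] read 'a'  n3⇒n17 (fail-walked)  ** P5@[5:6]
[7] read 'b'  n17⇒n1 (fail-walked)
[8] read 'b'  n1⇒n1 (fail-walked)
[9] read 'c'  n1⇒n11
[10] read 'a'  n11⇒n23 (fail-walked)  ** P5@[9:10]
[11] read 'a'  n23⇒n15 (fail-walked)
[12] read 'a'  n15⇒n15 (fail-walked)
[13] read 'b'  n15⇒n1 (fail-walked)
[14] read 'a'  n1⇒n2
[15] read 'b'  n2⇒n1 (fail-walked)
[16] read 'b'  n1⇒n1 (fail-walked)
[17] read 'a'  n1⇒n2
[18] read 'c'  n2⇒n3
[19] read 'a'  n3⇒n17 (fail-walked)  ** P5@[18:19]
[20] read 'c'  n17⇒n18
[21] read 'c'  n18⇒n19
[22] read 'b'  n19⇒n20  ** P3@[17:22],P4@[20:22]
[23] read 'c'  n20⇒n11 (fail-walked)
[24] read 'b'  n11⇒n12
[25] read 'b'  n12⇒n9 (fail-walked)
[26] read 'c'  n9⇒n10  ** P1@[23:26]
[27] read 'a'  n10⇒n23 (fail-walked)  ** P5@[26:27]
[28] read 'c'  n23⇒n16 (fail-walked)
[29] read 'a'  n16⇒n17  ** P5@[28:29]
[30] read 'c'  n17⇒n18
[31] read 'c'  n18⇒n19
[32] read 'b'  n19⇒n20  ** P3@[27:32],P4@[30:32]
[33] read 'b'  n20⇒n9 (fail-walked)
[34] read 'c'  n9⇒n10  ** P1@[31:34]
[35] read 'b'  n10⇒n12 (fail-walked)
[36] read 'a'  n12⇒n2 (fail-walked)
[37] read 'c'  n2⇒n3
[38] read 'c'  n3⇒n4
[39] read 'c'  n4⇒n5
[40] read 'b'  n5⇒n6  ** P0@[35:40],P4@[38:40]
[41] read 'c'  n6⇒n11 (fail-walked)
[42] read 'c'  n11⇒n21 (fail-walked)
[43] read 'b'  n21⇒n22  ** P4@[41:43]
[44] read 'c'  n22⇒n11 (fail-walked)
[45] read 'b'  n11⇒n12
[46] read 'c'  n12⇒n13
[47] read 'a'  n13⇒n14  ** P2@[43:47],P5@[46:47]
[48] read 'a'  n14⇒n15 (fail-walked)
[49] read 'b'  n15⇒n1 (fail-walked)
[50] read 'a'  n1⇒n2
[51] read 'c'  n2⇒n3
[52] read 'a'  n3⇒n17 (fail-walked)  ** P5@[51:52]
[53] read 'c'  n17⇒n18
[54] read 'c'  n18⇒n19
[55] read 'b'  n19⇒n20  ** P3@[50:55],P4@[53:55]
[56] read 'c'  n20⇒n11 (fail-walked)
[57] read 'b'  n11⇒n12
[58] read 'c'  n12⇒n13
[59] read 'a'  n13⇒n14  ** P2@[55:59],P5@[58:59]
[60] read 'b'  n14⇒n1 (fail-walked)
[61] read 'c'  n1⇒n11
[62] read 'c'  n11⇒n21 (fail-walked)
[63] read 'b'  n21⇒n22  ** P4@[61:63]
[64] read 'b'  n22⇒n9 (fail-walked)
[65] read 'c'  n9⇒n10  ** P1@[62:65]
[66] read 'a'  n10⇒n23 (fail-walked)  ** P5@[65:66]
[67] read 'a'  n23⇒n15 (fail-walked)
[68] read 'c'  n15⇒n16
[69] read 'c'  n16⇒n21 (fail-walked)
[70] read 'b'  n21⇒n22  ** P4@[68:70]
[71] read 'a'  n22⇒n2 (fail-walked)

All matches (sorted): [[3,4],[6,5],[10,5],[19,5],[22,3],[22,4],[26,1],[27,5],[29,5],[32,3],[32,4],[34,1],[40,0],[40,4],[43,4],[47,2],[47,5],[52,5],[55,3],[55,4],[59,2],[59,5],[63,4],[65,1],[66,5],[70,4]]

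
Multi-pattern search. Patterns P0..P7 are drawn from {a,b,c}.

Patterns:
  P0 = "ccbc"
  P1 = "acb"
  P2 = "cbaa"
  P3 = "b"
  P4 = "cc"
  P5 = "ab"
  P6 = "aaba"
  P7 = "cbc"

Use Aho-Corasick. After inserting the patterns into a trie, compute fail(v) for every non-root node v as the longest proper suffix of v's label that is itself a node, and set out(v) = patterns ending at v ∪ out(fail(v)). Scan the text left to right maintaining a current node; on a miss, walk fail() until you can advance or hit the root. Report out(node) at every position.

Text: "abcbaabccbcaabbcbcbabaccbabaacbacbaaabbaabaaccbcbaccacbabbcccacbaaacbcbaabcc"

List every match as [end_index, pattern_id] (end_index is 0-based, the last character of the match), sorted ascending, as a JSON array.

Build:
Trie (insert patterns):
  0='ε' goto a→5 b→11 c→1
  1='c' goto b→8 c→2
  2='cc' goto b→3  ←P4
  3='ccb' goto c→4
  4='ccbc' goto ·  ←P0
  5='a' goto a→13 b→12 c→6
  6='ac' goto b→7
  7='acb' goto ·  ←P1
  8='cb' goto a→9 c→16
  9='cba' goto a→10
  10='cbaa' goto ·  ←P2
  11='b' goto ·  ←P3
  12='ab' goto ·  ←P5
  13='aa' goto b→14
  14='aab' goto a→15
  15='aaba' goto ·  ←P6
  16='cbc' goto ·  ←P7

Failure links (BFS by depth):
  fail(1) 'c': from fail(0)=0 chase 'c': 0 ⇒ 0;  out=∅∪out(0)=∅
  fail(5) 'a': from fail(0)=0 chase 'a': 0 ⇒ 0;  out=∅∪out(0)=∅
  fail(11) 'b': from fail(0)=0 chase 'b': 0 ⇒ 0;  out={3}∪out(0)={3}
  fail(2) 'cc': from fail(1)=0 chase 'c': 0 ⇒ 1;  out={4}∪out(1)={4}
  fail(6) 'ac': from fail(5)=0 chase 'c': 0 ⇒ 1;  out=∅∪out(1)=∅
  fail(8) 'cb': from fail(1)=0 chase 'b': 0 ⇒ 11;  out=∅∪out(11)={3}
  fail(12) 'ab': from fail(5)=0 chase 'b': 0 ⇒ 11;  out={5}∪out(11)={3,5}
  fail(13) 'aa': from fail(5)=0 chase 'a': 0 ⇒ 5;  out=∅∪out(5)=∅
  fail(3) 'ccb': from fail(2)=1 chase 'b': 1 ⇒ 8;  out=∅∪out(8)={3}
  fail(7) 'acb': from fail(6)=1 chase 'b': 1 ⇒ 8;  out={1}∪out(8)={1,3}
  fail(9) 'cba': from fail(8)=11 chase 'a': 11→0 ⇒ 5;  out=∅∪out(5)=∅
  fail(14) 'aab': from fail(13)=5 chase 'b': 5 ⇒ 12;  out=∅∪out(12)={3,5}
  fail(16) 'cbc': from fail(8)=11 chase 'c': 11→0 ⇒ 1;  out={7}∪out(1)={7}
  fail(4) 'ccbc': from fail(3)=8 chase 'c': 8 ⇒ 16;  out={0}∪out(16)={0,7}
  fail(10) 'cbaa': from fail(9)=5 chase 'a': 5 ⇒ 13;  out={2}∪out(13)={2}
  fail(15) 'aaba': from fail(14)=12 chase 'a': 12→11→0 ⇒ 5;  out={6}∪out(5)={6}

Text stream:
i=0 'a': node 0→5
i=1 'b': node 5→12  ** P3@[1:1],P5@[0:1]
i=2 'c': node 12→1 (fail-walked)
i=3 'b': node 1→8  ** P3@[3:3]
i=4 'a': node 8→9
i=5 'a': node 9→10  ** P2@[2:5]
i=6 'b': node 10→14 (fail-walked)  ** P3@[6:6],P5@[5:6]
i=7 'c': node 14→1 (fail-walked)
i=8 'c': node 1→2  ** P4@[7:8]
i=9 'b': node 2→3  ** P3@[9:9]
i=10 'c': node 3→4  ** P0@[7:10],P7@[8:10]
i=11 'a': node 4→5 (fail-walked)
i=12 'a': node 5→13
i=13 'b': node 13→14  ** P3@[13:13],P5@[12:13]
i=14 'b': node 14→11 (fail-walked)  ** P3@[14:14]
i=15 'c': node 11→1 (fail-walked)
i=16 'b': node 1→8  ** P3@[16:16]
i=17 'c': node 8→16  ** P7@[15:17]
i=18 'b': node 16→8 (fail-walked)  ** P3@[18:18]
i=19 'a': node 8→9
i=20 'b': node 9→12 (fail-walked)  ** P3@[20:20],P5@[19:20]
i=21 'a': node 12→5 (fail-walked)
i=22 'c': node 5→6
i=23 'c': node 6→2 (fail-walked)  ** P4@[22:23]
i=24 'b': node 2→3  ** P3@[24:24]
i=25 'a': node 3→9 (fail-walked)
i=26 'b': node 9→12 (fail-walked)  ** P3@[26:26],P5@[25:26]
i=27 'a': node 12→5 (fail-walked)
i=28 'a': node 5→13
i=29 'c': node 13→6 (fail-walked)
i=30 'b': node 6→7  ** P1@[28:30],P3@[30:30]
i=31 'a': node 7→9 (fail-walked)
i=32 'c': node 9→6 (fail-walked)
i=33 'b': node 6→7  ** P1@[31:33],P3@[33:33]
i=34 'a': node 7→9 (fail-walked)
i=35 'a': node 9→10  ** P2@[32:35]
i=36 'a': node 10→13 (fail-walked)
i=37 'b': node 13→14  ** P3@[37:37],P5@[36:37]
i=38 'b': node 14→11 (fail-walked)  ** P3@[38:38]
i=39 'a': node 11→5 (fail-walked)
i=40 'a': node 5→13
i=41 'b': node 13→14  ** P3@[41:41],P5@[40:41]
i=42 'a': node 14→15  ** P6@[39:42]
i=43 'a': node 15→13 (fail-walked)
i=44 'c': node 13→6 (fail-walked)
i=45 'c': node 6→2 (fail-walked)  ** P4@[44:45]
i=46 'b': node 2→3  ** P3@[46:46]
i=47 'c': node 3→4  ** P0@[44:47],P7@[45:47]
i=48 'b': node 4→8 (fail-walked)  ** P3@[48:48]
i=49 'a': node 8→9
i=50 'c': node 9→6 (fail-walked)
i=51 'c': node 6→2 (fail-walked)  ** P4@[50:51]
i=52 'a': node 2→5 (fail-walked)
i=53 'c': node 5→6
i=54 'b': node 6→7  ** P1@[52:54],P3@[54:54]
i=55 'a': node 7→9 (fail-walked)
i=56 'b': node 9→12 (fail-walked)  ** P3@[56:56],P5@[55:56]
i=57 'b': node 12→11 (fail-walked)  ** P3@[57:57]
i=58 'c': node 11→1 (fail-walked)
i=59 'c': node 1→2  ** P4@[58:59]
i=60 'c': node 2→2 (fail-walked)  ** P4@[59:60]
i=61 'a': node 2→5 (fail-walked)
i=62 'c': node 5→6
i=63 'b': node 6→7  ** P1@[61:63],P3@[63:63]
i=64 'a': node 7→9 (fail-walked)
i=65 'a': node 9→10  ** P2@[62:65]
i=66 'a': node 10→13 (fail-walked)
i=67 'c': node 13→6 (fail-walked)
i=68 'b': node 6→7  ** P1@[66:68],P3@[68:68]
i=69 'c': node 7→16 (fail-walked)  ** P7@[67:69]
i=70 'b': node 16→8 (fail-walked)  ** P3@[70:70]
i=71 'a': node 8→9
i=72 'a': node 9→10  ** P2@[69:72]
i=73 'b': node 10→14 (fail-walked)  ** P3@[73:73],P5@[72:73]
i=74 'c': node 14→1 (fail-walked)
i=75 'c': node 1→2  ** P4@[74:75]

Result: [[1,3],[1,5],[3,3],[5,2],[6,3],[6,5],[8,4],[9,3],[10,0],[10,7],[13,3],[13,5],[14,3],[16,3],[17,7],[18,3],[20,3],[20,5],[23,4],[24,3],[26,3],[26,5],[30,1],[30,3],[33,1],[33,3],[35,2],[37,3],[37,5],[38,3],[41,3],[41,5],[42,6],[45,4],[46,3],[47,0],[47,7],[48,3],[51,4],[54,1],[54,3],[56,3],[56,5],[57,3],[59,4],[60,4],[63,1],[63,3],[65,2],[68,1],[68,3],[69,7],[70,3],[72,2],[73,3],[73,5],[75,4]]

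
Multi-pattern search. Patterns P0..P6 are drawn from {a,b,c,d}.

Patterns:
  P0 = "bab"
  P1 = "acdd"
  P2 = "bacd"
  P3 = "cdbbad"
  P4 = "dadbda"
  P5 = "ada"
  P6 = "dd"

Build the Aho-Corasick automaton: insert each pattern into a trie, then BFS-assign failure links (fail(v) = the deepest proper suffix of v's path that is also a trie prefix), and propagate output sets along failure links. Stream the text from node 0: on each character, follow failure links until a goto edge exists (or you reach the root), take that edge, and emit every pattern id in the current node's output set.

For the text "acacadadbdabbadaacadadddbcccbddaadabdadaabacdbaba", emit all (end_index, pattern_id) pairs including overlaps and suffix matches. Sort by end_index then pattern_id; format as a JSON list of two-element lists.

Build automaton:
Trie (insert patterns):
  n0 'ε': a→4 b→1 c→10 d→16
  n1 'b': a→2
  n2 'ba': b→3 c→8
  n3 'bab': ·  [P0 ends]
  n4 'a': c→5 d→22
  n5 'ac': d→6
  n6 'acd': d→7
  n7 'acdd': ·  [P1 ends]
  n8 'bac': d→9
  n9 'bacd': ·  [P2 ends]
  n10 'c': d→11
  n11 'cd': b→12
  n12 'cdb': b→13
  n13 'cdbb': a→14
  n14 'cdbba': d→15
  n15 'cdbbad': ·  [P3 ends]
  n16 'd': a→17 d→24
  n17 'da': d→18
  n18 'dad': b→19
  n19 'dadb': d→20
  n20 'dadbd': a→21
  n21 'dadbda': ·  [P4 ends]
  n22 'ad': a→23
  n23 'ada': ·  [P5 ends]
  n24 'dd': ·  [P6 ends]

Failure links (BFS by depth):
  fail(1) 'b': from fail(0)=0 chase 'b': 0 ⇒ 0;  out=∅∪out(0)=∅
  fail(4) 'a': from fail(0)=0 chase 'a': 0 ⇒ 0;  out=∅∪out(0)=∅
  fail(10) 'c': from fail(0)=0 chase 'c': 0 ⇒ 0;  out=∅∪out(0)=∅
  fail(16) 'd': from fail(0)=0 chase 'd': 0 ⇒ 0;  out=∅∪out(0)=∅
  fail(2) 'ba': from fail(1)=0 chase 'a': 0 ⇒ 4;  out=∅∪out(4)=∅
  fail(5) 'ac': from fail(4)=0 chase 'c': 0 ⇒ 10;  out=∅∪out(10)=∅
  fail(11) 'cd': from fail(10)=0 chase 'd': 0 ⇒ 16;  out=∅∪out(16)=∅
  fail(17) 'da': from fail(16)=0 chase 'a': 0 ⇒ 4;  out=∅∪out(4)=∅
  fail(22) 'ad': from fail(4)=0 chase 'd': 0 ⇒ 16;  out=∅∪out(16)=∅
  fail(24) 'dd': from fail(16)=0 chase 'd': 0 ⇒ 16;  out={6}∪out(16)={6}
  fail(3) 'bab': from fail(2)=4 chase 'b': 4→0 ⇒ 1;  out={0}∪out(1)={0}
  fail(6) 'acd': from fail(5)=10 chase 'd': 10 ⇒ 11;  out=∅∪out(11)=∅
  fail(8) 'bac': from fail(2)=4 chase 'c': 4 ⇒ 5;  out=∅∪out(5)=∅
  fail(12) 'cdb': from fail(11)=16 chase 'b': 16→0 ⇒ 1;  out=∅∪out(1)=∅
  fail(18) 'dad': from fail(17)=4 chase 'd': 4 ⇒ 22;  out=∅∪out(22)=∅
  fail(23) 'ada': from fail(22)=16 chase 'a': 16 ⇒ 17;  out={5}∪out(17)={5}
  fail(7) 'acdd': from fail(6)=11 chase 'd': 11→16 ⇒ 24;  out={1}∪out(24)={1,6}
  fail(9) 'bacd': from fail(8)=5 chase 'd': 5 ⇒ 6;  out={2}∪out(6)={2}
  fail(13) 'cdbb': from fail(12)=1 chase 'b': 1→0 ⇒ 1;  out=∅∪out(1)=∅
  fail(19) 'dadb': from fail(18)=22 chase 'b': 22→16→0 ⇒ 1;  out=∅∪out(1)=∅
  fail(14) 'cdbba': from fail(13)=1 chase 'a': 1 ⇒ 2;  out=∅∪out(2)=∅
  fail(20) 'dadbd': from fail(19)=1 chase 'd': 1→0 ⇒ 16;  out=∅∪out(16)=∅
  fail(15) 'cdbbad': from fail(14)=2 chase 'd': 2→4 ⇒ 22;  out={3}∪out(22)={3}
  fail(21) 'dadbda': from fail(20)=16 chase 'a': 16 ⇒ 17;  out={4}∪out(17)={4}

Run:
i=0 'a': node 0→4
i=1 'c': node 4→5
i=2 'a': node 5→4 (fail-walked)
i=3 'c': node 4→5
i=4 'a': node 5→4 (fail-walked)
i=5 'd': node 4→22
i=6 'a': node 22→23  ** P5@[4:6]
i=7 'd': node 23→18 (fail-walked)
i=8 'b': node 18→19
i=9 'd': node 19→20
i=10 'a': node 20→21  ** P4@[5:10]
i=11 'b': node 21→1 (fail-walked)
i=12 'b': node 1→1 (fail-walked)
i=13 'a': node 1→2
i=14 'd': node 2→22 (fail-walked)
i=15 'a': node 22→23  ** P5@[13:15]
i=16 'a': node 23→4 (fail-walked)
i=17 'c': node 4→5
i=18 'a': node 5→4 (fail-walked)
i=19 'd': node 4→22
i=20 'a': node 22→23  ** P5@[18:20]
i=21 'd': node 23→18 (fail-walked)
i=22 'd': node 18→24 (fail-walked)  ** P6@[21:22]
i=23 'd': node 24→24 (fail-walked)  ** P6@[22:23]
i=24 'b': node 24→1 (fail-walked)
i=25 'c': node 1→10 (fail-walked)
i=26 'c': node 10→10 (fail-walked)
i=27 'c': node 10→10 (fail-walked)
i=28 'b': node 10→1 (fail-walked)
i=29 'd': node 1→16 (fail-walked)
i=30 'd': node 16→24  ** P6@[29:30]
i=31 'a': node 24→17 (fail-walked)
i=32 'a': node 17→4 (fail-walked)
i=33 'd': node 4→22
i=34 'a': node 22→23  ** P5@[32:34]
i=35 'b': node 23→1 (fail-walked)
i=36 'd': node 1→16 (fail-walked)
i=37 'a': node 16→17
i=38 'd': node 17→18
i=39 'a': node 18→23 (fail-walked)  ** P5@[37:39]
i=40 'a': node 23→4 (fail-walked)
i=41 'b': node 4→1 (fail-walked)
i=42 'a': node 1→2
i=43 'c': node 2→8
i=44 'd': node 8→9  ** P2@[41:44]
i=45 'b': node 9→12 (fail-walked)
i=46 'a': node 12→2 (fail-walked)
i=47 'b': node 2→3  ** P0@[45:47]
i=48 'a': node 3→2 (fail-walked)

All matches (sorted): [[6,5],[10,4],[15,5],[20,5],[22,6],[23,6],[30,6],[34,5],[39,5],[44,2],[47,0]]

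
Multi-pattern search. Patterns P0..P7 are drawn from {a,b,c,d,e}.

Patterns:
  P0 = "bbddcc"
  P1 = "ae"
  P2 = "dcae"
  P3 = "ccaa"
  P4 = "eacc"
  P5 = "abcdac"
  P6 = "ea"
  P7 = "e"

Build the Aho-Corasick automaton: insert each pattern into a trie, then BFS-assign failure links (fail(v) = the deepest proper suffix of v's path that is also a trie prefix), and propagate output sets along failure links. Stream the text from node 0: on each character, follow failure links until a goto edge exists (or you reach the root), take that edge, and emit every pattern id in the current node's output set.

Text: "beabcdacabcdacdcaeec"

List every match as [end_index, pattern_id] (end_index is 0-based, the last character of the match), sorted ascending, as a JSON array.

Build automaton:
Trie nodes:
  0='ε' goto a→7 b→1 c→13 d→9 e→17
  1='b' goto b→2
  2='bb' goto d→3
  3='bbd' goto d→4
  4='bbdd' goto c→5
  5='bbddc' goto c→6
  6='bbddcc' goto ·  ←P0
  7='a' goto b→21 e→8
  8='ae' goto ·  ←P1
  9='d' goto c→10
  10='dc' goto a→11
  11='dca' goto e→12
  12='dcae' goto ·  ←P2
  13='c' goto c→14
  14='cc' goto a→15
  15='cca' goto a→16
  16='ccaa' goto ·  ←P3
  17='e' goto a→18  ←P7
  18='ea' goto c→19  ←P6
  19='eac' goto c→20
  20='eacc' goto ·  ←P4
  21='ab' goto c→22
  22='abc' goto d→23
  23='abcd' goto a→24
  24='abcda' goto c→25
  25='abcdac' goto ·  ←P5

Failure links (BFS by depth):
  n1('b'): parent n0 fail=0; on 'b' 0 → fail=0;  out ∅∪∅=∅
  n7('a'): parent n0 fail=0; on 'a' 0 → fail=0;  out ∅∪∅=∅
  n9('d'): parent n0 fail=0; on 'd' 0 → fail=0;  out ∅∪∅=∅
  n13('c'): parent n0 fail=0; on 'c' 0 → fail=0;  out ∅∪∅=∅
  n17('e'): parent n0 fail=0; on 'e' 0 → fail=0;  out {7}∪∅={7}
  n2('bb'): parent n1 fail=0; on 'b' 0 → fail=1;  out ∅∪∅=∅
  n8('ae'): parent n7 fail=0; on 'e' 0 → fail=17;  out {1}∪{7}={1,7}
  n10('dc'): parent n9 fail=0; on 'c' 0 → fail=13;  out ∅∪∅=∅
  n14('cc'): parent n13 fail=0; on 'c' 0 → fail=13;  out ∅∪∅=∅
  n18('ea'): parent n17 fail=0; on 'a' 0 → fail=7;  out {6}∪∅={6}
  n21('ab'): parent n7 fail=0; on 'b' 0 → fail=1;  out ∅∪∅=∅
  n3('bbd'): parent n2 fail=1; on 'd' 1→0 → fail=9;  out ∅∪∅=∅
  n11('dca'): parent n10 fail=13; on 'a' 13→0 → fail=7;  out ∅∪∅=∅
  n15('cca'): parent n14 fail=13; on 'a' 13→0 → fail=7;  out ∅∪∅=∅
  n19('eac'): parent n18 fail=7; on 'c' 7→0 → fail=13;  out ∅∪∅=∅
  n22('abc'): parent n21 fail=1; on 'c' 1→0 → fail=13;  out ∅∪∅=∅
  n4('bbdd'): parent n3 fail=9; on 'd' 9→0 → fail=9;  out ∅∪∅=∅
  n12('dcae'): parent n11 fail=7; on 'e' 7 → fail=8;  out {2}∪{1,7}={1,2,7}
  n16('ccaa'): parent n15 fail=7; on 'a' 7→0 → fail=7;  out {3}∪∅={3}
  n20('eacc'): parent n19 fail=13; on 'c' 13 → fail=14;  out {4}∪∅={4}
  n23('abcd'): parent n22 fail=13; on 'd' 13→0 → fail=9;  out ∅∪∅=∅
  n5('bbddc'): parent n4 fail=9; on 'c' 9 → fail=10;  out ∅∪∅=∅
  n24('abcda'): parent n23 fail=9; on 'a' 9→0 → fail=7;  out ∅∪∅=∅
  n6('bbddcc'): parent n5 fail=10; on 'c' 10→13 → fail=14;  out {0}∪∅={0}
  n25('abcdac'): parent n24 fail=7; on 'c' 7→0 → fail=13;  out {5}∪∅={5}

Run:
[0] read 'b'  n0⇒n1
[1] read 'e'  n1⇒n17 ·f  ** P7@[1:1]
[2] read 'a'  n17⇒n18  ** P6@[1:2]
[3] read 'b'  n18⇒n21 ·f
[4] read 'c'  n21⇒n22
[5] read 'd'  n22⇒n23
[6] read 'a'  n23⇒n24
[7] read 'c'  n24⇒n25  ** P5@[2:7]
[8] read 'a'  n25⇒n7 ·f
[9] read 'b'  n7⇒n21
[10] read 'c'  n21⇒n22
[11] read 'd'  n22⇒n23
[12] read 'a'  n23⇒n24
[13] read 'c'  n24⇒n25  ** P5@[8:13]
[14] read 'd'  n25⇒n9 ·f
[15] read 'c'  n9⇒n10
[16] read 'a'  n10⇒n11
[17] read 'e'  n11⇒n12  ** P1@[16:17],P2@[14:17],P7@[17:17]
[18] read 'e'  n12⇒n17 ·f  ** P7@[18:18]
[19] read 'c'  n17⇒n13 ·f

All matches (sorted): [[1,7],[2,6],[7,5],[13,5],[17,1],[17,2],[17,7],[18,7]]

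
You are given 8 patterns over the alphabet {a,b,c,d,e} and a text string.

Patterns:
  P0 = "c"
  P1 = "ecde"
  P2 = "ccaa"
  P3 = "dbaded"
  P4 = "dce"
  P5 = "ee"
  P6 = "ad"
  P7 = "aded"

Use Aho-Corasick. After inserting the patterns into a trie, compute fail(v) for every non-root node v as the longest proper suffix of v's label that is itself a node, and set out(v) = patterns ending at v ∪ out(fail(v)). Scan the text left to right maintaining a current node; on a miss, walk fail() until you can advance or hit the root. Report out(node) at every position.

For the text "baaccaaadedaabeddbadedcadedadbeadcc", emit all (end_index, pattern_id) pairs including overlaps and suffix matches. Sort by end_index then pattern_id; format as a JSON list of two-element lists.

Build automaton:
Trie (insert patterns):
  n0 'ε': a→18 c→1 d→9 e→2
  n1 'c': c→6  [P0 ends]
  n2 'e': c→3 e→17
  n3 'ec': d→4
  n4 'ecd': e→5
  n5 'ecde': ·  [P1 ends]
  n6 'cc': a→7
  n7 'cca': a→8
  n8 'ccaa': ·  [P2 ends]
  n9 'd': b→10 c→15
  n10 'db': a→11
  n11 'dba': d→12
  n12 'dbad': e→13
  n13 'dbade': d→14
  n14 'dbaded': ·  [P3 ends]
  n15 'dc': e→16
  n16 'dce': ·  [P4 ends]
  n17 'ee': ·  [P5 ends]
  n18 'a': d→19
  n19 'ad': e→20  [P6 ends]
  n20 'ade': d→21
  n21 'aded': ·  [P7 ends]

Failure links (BFS by depth):
  fail(1) 'c': from fail(0)=0 chase 'c': 0 ⇒ 0;  out={0}∪out(0)={0}
  fail(2) 'e': from fail(0)=0 chase 'e': 0 ⇒ 0;  out=∅∪out(0)=∅
  fail(9) 'd': from fail(0)=0 chase 'd': 0 ⇒ 0;  out=∅∪out(0)=∅
  fail(18) 'a': from fail(0)=0 chase 'a': 0 ⇒ 0;  out=∅∪out(0)=∅
  fail(3) 'ec': from fail(2)=0 chase 'c': 0 ⇒ 1;  out=∅∪out(1)={0}
  fail(6) 'cc': from fail(1)=0 chase 'c': 0 ⇒ 1;  out=∅∪out(1)={0}
  fail(10) 'db': from fail(9)=0 chase 'b': 0 ⇒ 0;  out=∅∪out(0)=∅
  fail(15) 'dc': from fail(9)=0 chase 'c': 0 ⇒ 1;  out=∅∪out(1)={0}
  fail(17) 'ee': from fail(2)=0 chase 'e': 0 ⇒ 2;  out={5}∪out(2)={5}
  fail(19) 'ad': from fail(18)=0 chase 'd': 0 ⇒ 9;  out={6}∪out(9)={6}
  fail(4) 'ecd': from fail(3)=1 chase 'd': 1→0 ⇒ 9;  out=∅∪out(9)=∅
  fail(7) 'cca': from fail(6)=1 chase 'a': 1→0 ⇒ 18;  out=∅∪out(18)=∅
  fail(11) 'dba': from fail(10)=0 chase 'a': 0 ⇒ 18;  out=∅∪out(18)=∅
  fail(16) 'dce': from fail(15)=1 chase 'e': 1→0 ⇒ 2;  out={4}∪out(2)={4}
  fail(20) 'ade': from fail(19)=9 chase 'e': 9→0 ⇒ 2;  out=∅∪out(2)=∅
  fail(5) 'ecde': from fail(4)=9 chase 'e': 9→0 ⇒ 2;  out={1}∪out(2)={1}
  fail(8) 'ccaa': from fail(7)=18 chase 'a': 18→0 ⇒ 18;  out={2}∪out(18)={2}
  fail(12) 'dbad': from fail(11)=18 chase 'd': 18 ⇒ 19;  out=∅∪out(19)={6}
  fail(21) 'aded': from fail(20)=2 chase 'd': 2→0 ⇒ 9;  out={7}∪out(9)={7}
  fail(13) 'dbade': from fail(12)=19 chase 'e': 19 ⇒ 20;  out=∅∪out(20)=∅
  fail(14) 'dbaded': from fail(13)=20 chase 'd': 20 ⇒ 21;  out={3}∪out(21)={3,7}

Text stream:
[0] read 'b'  n0⇒n0
[1] read 'a'  n0⇒n18
[2] read 'a'  n18⇒n18 (fail-walked)
[3] read 'c'  n18⇒n1 (fail-walked)  ** P0@[3:3]
[4] read 'c'  n1⇒n6  ** P0@[4:4]
[5] read 'a'  n6⇒n7
[6] read 'a'  n7⇒n8  ** P2@[3:6]
[7] read 'a'  n8⇒n18 (fail-walked)
[8] read 'd'  n18⇒n19  ** P6@[7:8]
[9] read 'e'  n19⇒n20
[10] read 'd'  n20⇒n21  ** P7@[7:10]
[11] read 'a'  n21⇒n18 (fail-walked)
[12] read 'a'  n18⇒n18 (fail-walked)
[13] read 'b'  n18⇒n0 (fail-walked)
[14] read 'e'  n0⇒n2
[15] read 'd'  n2⇒n9 (fail-walked)
[16] read 'd'  n9⇒n9 (fail-walked)
[17] read 'b'  n9⇒n10
[18] read 'a'  n10⇒n11
[19] read 'd'  n11⇒n12  ** P6@[18:19]
[20] read 'e'  n12⇒n13
[21] read 'd'  n13⇒n14  ** P3@[16:21],P7@[18:21]
[22] read 'c'  n14⇒n15 (fail-walked)  ** P0@[22:22]
[23] read 'a'  n15⇒n18 (fail-walked)
[24] read 'd'  n18⇒n19  ** P6@[23:24]
[25] read 'e'  n19⇒n20
[26] read 'd'  n20⇒n21  ** P7@[23:26]
[27] read 'a'  n21⇒n18 (fail-walked)
[28] read 'd'  n18⇒n19  ** P6@[27:28]
[29] read 'b'  n19⇒n10 (fail-walked)
[30] read 'e'  n10⇒n2 (fail-walked)
[31] read 'a'  n2⇒n18 (fail-walked)
[32] read 'd'  n18⇒n19  ** P6@[31:32]
[33] read 'c'  n19⇒n15 (fail-walked)  ** P0@[33:33]
[34] read 'c'  n15⇒n6 (fail-walked)  ** P0@[34:34]

All matches (sorted): [[3,0],[4,0],[6,2],[8,6],[10,7],[19,6],[21,3],[21,7],[22,0],[24,6],[26,7],[28,6],[32,6],[33,0],[34,0]]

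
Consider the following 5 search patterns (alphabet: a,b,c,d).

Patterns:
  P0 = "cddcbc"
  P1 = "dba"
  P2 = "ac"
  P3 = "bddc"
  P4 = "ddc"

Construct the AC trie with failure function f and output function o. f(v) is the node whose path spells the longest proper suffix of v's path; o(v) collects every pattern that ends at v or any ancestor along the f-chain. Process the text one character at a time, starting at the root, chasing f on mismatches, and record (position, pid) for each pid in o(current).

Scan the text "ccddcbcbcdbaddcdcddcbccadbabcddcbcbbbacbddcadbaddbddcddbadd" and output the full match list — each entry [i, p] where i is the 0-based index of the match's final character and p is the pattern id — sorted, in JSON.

Build:
Trie (insert patterns):
  n0 'ε': a→10 b→12 c→1 d→7
  n1 'c': d→2
  n2 'cd': d→3
  n3 'cdd': c→4
  n4 'cddc': b→5
  n5 'cddcb': c→6
  n6 'cddcbc': ·  [P0 ends]
  n7 'd': b→8 d→16
  n8 'db': a→9
  n9 'dba': ·  [P1 ends]
  n10 'a': c→11
  n11 'ac': ·  [P2 ends]
  n12 'b': d→13
  n13 'bd': d→14
  n14 'bdd': c→15
  n15 'bddc': ·  [P3 ends]
  n16 'dd': c→17
  n17 'ddc': ·  [P4 ends]

BFS fail/out derivation:
  fail(1) 'c': from fail(0)=0 chase 'c': 0 ⇒ 0;  out=∅∪out(0)=∅
  fail(7) 'd': from fail(0)=0 chase 'd': 0 ⇒ 0;  out=∅∪out(0)=∅
  fail(10) 'a': from fail(0)=0 chase 'a': 0 ⇒ 0;  out=∅∪out(0)=∅
  fail(12) 'b': from fail(0)=0 chase 'b': 0 ⇒ 0;  out=∅∪out(0)=∅
  fail(2) 'cd': from fail(1)=0 chase 'd': 0 ⇒ 7;  out=∅∪out(7)=∅
  fail(8) 'db': from fail(7)=0 chase 'b': 0 ⇒ 12;  out=∅∪out(12)=∅
  fail(11) 'ac': from fail(10)=0 chase 'c': 0 ⇒ 1;  out={2}∪out(1)={2}
  fail(13) 'bd': from fail(12)=0 chase 'd': 0 ⇒ 7;  out=∅∪out(7)=∅
  fail(16) 'dd': from fail(7)=0 chase 'd': 0 ⇒ 7;  out=∅∪out(7)=∅
  fail(3) 'cdd': from fail(2)=7 chase 'd': 7 ⇒ 16;  out=∅∪out(16)=∅
  fail(9) 'dba': from fail(8)=12 chase 'a': 12→0 ⇒ 10;  out={1}∪out(10)={1}
  fail(14) 'bdd': from fail(13)=7 chase 'd': 7 ⇒ 16;  out=∅∪out(16)=∅
  fail(17) 'ddc': from fail(16)=7 chase 'c': 7→0 ⇒ 1;  out={4}∪out(1)={4}
  fail(4) 'cddc': from fail(3)=16 chase 'c': 16 ⇒ 17;  out=∅∪out(17)={4}
  fail(15) 'bddc': from fail(14)=16 chase 'c': 16 ⇒ 17;  out={3}∪out(17)={3,4}
  fail(5) 'cddcb': from fail(4)=17 chase 'b': 17→1→0 ⇒ 12;  out=∅∪out(12)=∅
  fail(6) 'cddcbc': from fail(5)=12 chase 'c': 12→0 ⇒ 1;  out={0}∪out(1)={0}

Run:
pos 0 'c': at 1
pos 1 'c': at 1 (fail-walked)
pos 2 'd': at 2
pos 3 'd': at 3
pos 4 'c': at 4  → match P4@[2:4]
pos 5 'b': at 5
pos 6 'c': at 6  → match P0@[1:6]
pos 7 'b': at 12 (fail-walked)
pos 8 'c': at 1 (fail-walked)
pos 9 'd': at 2
pos 10 'b': at 8 (fail-walked)
pos 11 'a': at 9  → match P1@[9:11]
pos 12 'd': at 7 (fail-walked)
pos 13 'd': at 16
pos 14 'c': at 17  → match P4@[12:14]
pos 15 'd': at 2 (fail-walked)
pos 16 'c': at 1 (fail-walked)
pos 17 'd': at 2
pos 18 'd': at 3
pos 19 'c': at 4  → match P4@[17:19]
pos 20 'b': at 5
pos 21 'c': at 6  → match P0@[16:21]
pos 22 'c': at 1 (fail-walked)
pos 23 'a': at 10 (fail-walked)
pos 24 'd': at 7 (fail-walked)
pos 25 'b': at 8
pos 26 'a': at 9  → match P1@[24:26]
pos 27 'b': at 12 (fail-walked)
pos 28 'c': at 1 (fail-walked)
pos 29 'd': at 2
pos 30 'd': at 3
pos 31 'c': at 4  → match P4@[29:31]
pos 32 'b': at 5
pos 33 'c': at 6  → match P0@[28:33]
pos 34 'b': at 12 (fail-walked)
pos 35 'b': at 12 (fail-walked)
pos 36 'b': at 12 (fail-walked)
pos 37 'a': at 10 (fail-walked)
pos 38 'c': at 11  → match P2@[37:38]
pos 39 'b': at 12 (fail-walked)
pos 40 'd': at 13
pos 41 'd': at 14
pos 42 'c': at 15  → match P3@[39:42],P4@[40:42]
pos 43 'a': at 10 (fail-walked)
pos 44 'd': at 7 (fail-walked)
pos 45 'b': at 8
pos 46 'a': at 9  → match P1@[44:46]
pos 47 'd': at 7 (fail-walked)
pos 48 'd': at 16
pos 49 'b': at 8 (fail-walked)
pos 50 'd': at 13 (fail-walked)
pos 51 'd': at 14
pos 52 'c': at 15  → match P3@[49:52],P4@[50:52]
pos 53 'd': at 2 (fail-walked)
pos 54 'd': at 3
pos 55 'b': at 8 (fail-walked)
pos 56 'a': at 9  → match P1@[54:56]
pos 57 'd': at 7 (fail-walked)
pos 58 'd': at 16

Matches: [[4,4],[6,0],[11,1],[14,4],[19,4],[21,0],[26,1],[31,4],[33,0],[38,2],[42,3],[42,4],[46,1],[52,3],[52,4],[56,1]]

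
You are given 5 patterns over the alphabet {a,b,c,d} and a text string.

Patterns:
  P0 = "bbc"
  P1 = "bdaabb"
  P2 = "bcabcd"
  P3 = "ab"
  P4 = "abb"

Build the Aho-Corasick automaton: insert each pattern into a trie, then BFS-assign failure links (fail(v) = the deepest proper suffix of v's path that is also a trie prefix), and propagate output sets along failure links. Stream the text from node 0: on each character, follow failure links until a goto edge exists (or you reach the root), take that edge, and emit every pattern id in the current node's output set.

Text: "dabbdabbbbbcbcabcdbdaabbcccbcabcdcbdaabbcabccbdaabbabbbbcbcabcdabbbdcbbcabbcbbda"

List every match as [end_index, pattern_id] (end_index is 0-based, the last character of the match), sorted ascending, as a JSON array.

Construct AC machine:
Trie nodes:
  0='ε' goto a→14 b→1
  1='b' goto b→2 c→9 d→4
  2='bb' goto c→3
  3='bbc' goto ·  ←P0
  4='bd' goto a→5
  5='bda' goto a→6
  6='bdaa' goto b→7
  7='bdaab' goto b→8
  8='bdaabb' goto ·  ←P1
  9='bc' goto a→10
  10='bca' goto b→11
  11='bcab' goto c→12
  12='bcabc' goto d→13
  13='bcabcd' goto ·  ←P2
  14='a' goto b→15
  15='ab' goto b→16  ←P3
  16='abb' goto ·  ←P4

Failure links (BFS by depth):
  n1('b'): parent n0 fail=0; on 'b' 0 → fail=0;  out ∅∪∅=∅
  n14('a'): parent n0 fail=0; on 'a' 0 → fail=0;  out ∅∪∅=∅
  n2('bb'): parent n1 fail=0; on 'b' 0 → fail=1;  out ∅∪∅=∅
  n4('bd'): parent n1 fail=0; on 'd' 0 → fail=0;  out ∅∪∅=∅
  n9('bc'): parent n1 fail=0; on 'c' 0 → fail=0;  out ∅∪∅=∅
  n15('ab'): parent n14 fail=0; on 'b' 0 → fail=1;  out {3}∪∅={3}
  n3('bbc'): parent n2 fail=1; on 'c' 1 → fail=9;  out {0}∪∅={0}
  n5('bda'): parent n4 fail=0; on 'a' 0 → fail=14;  out ∅∪∅=∅
  n10('bca'): parent n9 fail=0; on 'a' 0 → fail=14;  out ∅∪∅=∅
  n16('abb'): parent n15 fail=1; on 'b' 1 → fail=2;  out {4}∪∅={4}
  n6('bdaa'): parent n5 fail=14; on 'a' 14→0 → fail=14;  out ∅∪∅=∅
  n11('bcab'): parent n10 fail=14; on 'b' 14 → fail=15;  out ∅∪{3}={3}
  n7('bdaab'): parent n6 fail=14; on 'b' 14 → fail=15;  out ∅∪{3}={3}
  n12('bcabc'): parent n11 fail=15; on 'c' 15→1 → fail=9;  out ∅∪∅=∅
  n8('bdaabb'): parent n7 fail=15; on 'b' 15 → fail=16;  out {1}∪{4}={1,4}
  n13('bcabcd'): parent n12 fail=9; on 'd' 9→0 → fail=0;  out {2}∪∅={2}

Scan:
pos 0 'd': at 0
pos 1 'a': at 14
pos 2 'b': at 15  → match P3@[1:2]
pos 3 'b': at 16  → match P4@[1:3]
pos 4 'd': at 4 (fail-walked)
pos 5 'a': at 5
pos 6 'b': at 15 (fail-walked)  → match P3@[5:6]
pos 7 'b': at 16  → match P4@[5:7]
pos 8 'b': at 2 (fail-walked)
pos 9 'b': at 2 (fail-walked)
pos 10 'b': at 2 (fail-walked)
pos 11 'c': at 3  → match P0@[9:11]
pos 12 'b': at 1 (fail-walked)
pos 13 'c': at 9
pos 14 'a': at 10
pos 15 'b': at 11  → match P3@[14:15]
pos 16 'c': at 12
pos 17 'd': at 13  → match P2@[12:17]
pos 18 'b': at 1 (fail-walked)
pos 19 'd': at 4
pos 20 'a': at 5
pos 21 'a': at 6
pos 22 'b': at 7  → match P3@[21:22]
pos 23 'b': at 8  → match P1@[18:23],P4@[21:23]
pos 24 'c': at 3 (fail-walked)  → match P0@[22:24]
pos 25 'c': at 0 (fail-walked)
pos 26 'c': at 0
pos 27 'b': at 1
pos 28 'c': at 9
pos 29 'a': at 10
pos 30 'b': at 11  → match P3@[29:30]
pos 31 'c': at 12
pos 32 'd': at 13  → match P2@[27:32]
pos 33 'c': at 0 (fail-walked)
pos 34 'b': at 1
pos 35 'd': at 4
pos 36 'a': at 5
pos 37 'a': at 6
pos 38 'b': at 7  → match P3@[37:38]
pos 39 'b': at 8  → match P1@[34:39],P4@[37:39]
pos 40 'c': at 3 (fail-walked)  → match P0@[38:40]
pos 41 'a': at 10 (fail-walked)
pos 42 'b': at 11  → match P3@[41:42]
pos 43 'c': at 12
pos 44 'c': at 0 (fail-walked)
pos 45 'b': at 1
pos 46 'd': at 4
pos 47 'a': at 5
pos 48 'a': at 6
pos 49 'b': at 7  → match P3@[48:49]
pos 50 'b': at 8  → match P1@[45:50],P4@[48:50]
pos 51 'a': at 14 (fail-walked)
pos 52 'b': at 15  → match P3@[51:52]
pos 53 'b': at 16  → match P4@[51:53]
pos 54 'b': at 2 (fail-walked)
pos 55 'b': at 2 (fail-walked)
pos 56 'c': at 3  → match P0@[54:56]
pos 57 'b': at 1 (fail-walked)
pos 58 'c': at 9
pos 59 'a': at 10
pos 60 'b': at 11  → match P3@[59:60]
pos 61 'c': at 12
pos 62 'd': at 13  → match P2@[57:62]
pos 63 'a': at 14 (fail-walked)
pos 64 'b': at 15  → match P3@[63:64]
pos 65 'b': at 16  → match P4@[63:65]
pos 66 'b': at 2 (fail-walked)
pos 67 'd': at 4 (fail-walked)
pos 68 'c': at 0 (fail-walked)
pos 69 'b': at 1
pos 70 'b': at 2
pos 71 'c': at 3  → match P0@[69:71]
pos 72 'a': at 10 (fail-walked)
pos 73 'b': at 11  → match P3@[72:73]
pos 74 'b': at 16 (fail-walked)  → match P4@[72:74]
pos 75 'c': at 3 (fail-walked)  → match P0@[73:75]
pos 76 'b': at 1 (fail-walked)
pos 77 'b': at 2
pos 78 'd': at 4 (fail-walked)
pos 79 'a': at 5

Matches: [[2,3],[3,4],[6,3],[7,4],[11,0],[15,3],[17,2],[22,3],[23,1],[23,4],[24,0],[30,3],[32,2],[38,3],[39,1],[39,4],[40,0],[42,3],[49,3],[50,1],[50,4],[52,3],[53,4],[56,0],[60,3],[62,2],[64,3],[65,4],[71,0],[73,3],[74,4],[75,0]]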